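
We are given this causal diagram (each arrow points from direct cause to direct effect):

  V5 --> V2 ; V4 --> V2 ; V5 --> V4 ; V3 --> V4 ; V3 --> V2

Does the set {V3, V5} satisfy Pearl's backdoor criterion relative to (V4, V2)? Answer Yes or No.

Backdoor paths from V4 to V2 (paths whose first edge points into V4):
  P1: V4 <- V5 -> V2
  P2: V4 <- V3 -> V2
Condition 1 (no descendant of V4 in the set): holds — descendants of V4 are {V2}; none are in {V3, V5}.
Condition 2 (every backdoor path blocked by {V3, V5}):
  P1: blocked at fork node V5 ∈ conditioning set.
  P2: blocked at fork node V3 ∈ conditioning set.
{V3, V5} satisfies the backdoor criterion.

Yes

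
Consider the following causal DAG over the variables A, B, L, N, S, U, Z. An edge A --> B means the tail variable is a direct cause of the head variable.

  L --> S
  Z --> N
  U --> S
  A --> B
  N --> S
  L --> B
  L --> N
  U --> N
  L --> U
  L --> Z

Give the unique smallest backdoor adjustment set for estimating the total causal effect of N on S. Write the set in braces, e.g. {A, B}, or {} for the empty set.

Variables eligible for adjustment (non-descendants of N, excluding N and S): {A, B, L, U, Z}.
Backdoor paths from N to S:
  P1: N <- L -> U -> S
  P2: N <- L -> S
  P3: N <- U <- L -> S
  P4: N <- U -> S
  P5: N <- Z <- L -> U -> S
  P6: N <- Z <- L -> S
The empty set is not sufficient: P1 (N <- L -> U -> S) has no collider blocking it and no conditioned non-collider, so it is open.
Try {L, U}:
  P1: blocked at fork node L ∈ conditioning set.
  P2: blocked at fork node L ∈ conditioning set.
  P3: blocked at chain node U ∈ conditioning set.
  P4: blocked at fork node U ∈ conditioning set.
  P5: blocked at fork node L ∈ conditioning set.
  P6: blocked at fork node L ∈ conditioning set.
{L, U} contains no descendant of N and blocks every backdoor path.
Every element of {L, U} is needed (dropping L leaves P2 open; dropping U leaves P4 open), so no proper subset is valid.
Among all size-2 subsets of the eligible variables, only {L, U} blocks every backdoor path, so it is the unique smallest valid adjustment set.

{L, U}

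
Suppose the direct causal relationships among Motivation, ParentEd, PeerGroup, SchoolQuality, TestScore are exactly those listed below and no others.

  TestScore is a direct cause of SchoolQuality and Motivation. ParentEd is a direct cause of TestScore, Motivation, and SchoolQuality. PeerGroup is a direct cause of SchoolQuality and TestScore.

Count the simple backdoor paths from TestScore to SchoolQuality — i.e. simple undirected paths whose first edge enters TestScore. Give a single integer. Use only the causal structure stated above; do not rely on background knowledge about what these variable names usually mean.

A backdoor path from TestScore to SchoolQuality is any simple undirected path whose first edge points into TestScore (i.e. leaves TestScore via a parent).
Parents of TestScore: {ParentEd, PeerGroup}.
Enumerating:
  P1: TestScore <- PeerGroup -> SchoolQuality
  P2: TestScore <- ParentEd -> SchoolQuality
That exhausts the simple backdoor paths. Count: 2.

2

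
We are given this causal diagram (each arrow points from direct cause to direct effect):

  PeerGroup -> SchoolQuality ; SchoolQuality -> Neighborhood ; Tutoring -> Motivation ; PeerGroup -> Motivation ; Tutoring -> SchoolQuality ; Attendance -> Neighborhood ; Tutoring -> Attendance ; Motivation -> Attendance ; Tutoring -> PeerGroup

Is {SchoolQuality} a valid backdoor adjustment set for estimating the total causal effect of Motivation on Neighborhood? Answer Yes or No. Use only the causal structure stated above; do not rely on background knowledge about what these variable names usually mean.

No

Backdoor paths from Motivation to Neighborhood (paths whose first edge points into Motivation):
  P1: Motivation <- Tutoring -> PeerGroup -> SchoolQuality -> Neighborhood
  P2: Motivation <- Tutoring -> Attendance -> Neighborhood
  P3: Motivation <- Tutoring -> SchoolQuality -> Neighborhood
  P4: Motivation <- PeerGroup <- Tutoring -> Attendance -> Neighborhood
  P5: Motivation <- PeerGroup <- Tutoring -> SchoolQuality -> Neighborhood
  P6: Motivation <- PeerGroup -> SchoolQuality <- Tutoring -> Attendance -> Neighborhood
  P7: Motivation <- PeerGroup -> SchoolQuality -> Neighborhood
Condition 1 (no descendant of Motivation in the set): holds — descendants of Motivation are {Attendance, Neighborhood}; none are in {SchoolQuality}.
Condition 2 (every backdoor path blocked by {SchoolQuality}):
  P1: blocked at chain node SchoolQuality ∈ conditioning set.
  P2: open — no interior node is in the conditioning set.
  P3: blocked at chain node SchoolQuality ∈ conditioning set.
  P4: open — no interior node is in the conditioning set.
  P5: blocked at chain node SchoolQuality ∈ conditioning set.
  P6: open — collider(s) SchoolQuality are conditioned on (or have a conditioned descendant) and no non-collider on the path is in the set.
  P7: blocked at chain node SchoolQuality ∈ conditioning set.
{SchoolQuality} does not satisfy the backdoor criterion.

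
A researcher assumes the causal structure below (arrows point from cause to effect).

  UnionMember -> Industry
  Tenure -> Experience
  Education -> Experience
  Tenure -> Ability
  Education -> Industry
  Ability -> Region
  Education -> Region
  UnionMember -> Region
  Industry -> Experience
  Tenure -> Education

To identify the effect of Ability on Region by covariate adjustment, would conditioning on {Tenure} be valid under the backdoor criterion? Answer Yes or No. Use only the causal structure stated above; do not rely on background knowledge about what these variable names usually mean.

Backdoor paths from Ability to Region (paths whose first edge points into Ability):
  P1: Ability <- Tenure -> Education -> Industry <- UnionMember -> Region
  P2: Ability <- Tenure -> Education -> Experience <- Industry <- UnionMember -> Region
  P3: Ability <- Tenure -> Education -> Region
  P4: Ability <- Tenure -> Experience <- Education -> Industry <- UnionMember -> Region
  P5: Ability <- Tenure -> Experience <- Education -> Region
  P6: Ability <- Tenure -> Experience <- Industry <- UnionMember -> Region
  P7: Ability <- Tenure -> Experience <- Industry <- Education -> Region
Condition 1 (no descendant of Ability in the set): holds — descendants of Ability are {Region}; none are in {Tenure}.
Condition 2 (every backdoor path blocked by {Tenure}):
  P1: blocked at fork node Tenure ∈ conditioning set.
  P2: blocked at fork node Tenure ∈ conditioning set.
  P3: blocked at fork node Tenure ∈ conditioning set.
  P4: blocked at fork node Tenure ∈ conditioning set.
  P5: blocked at fork node Tenure ∈ conditioning set.
  P6: blocked at fork node Tenure ∈ conditioning set.
  P7: blocked at fork node Tenure ∈ conditioning set.
{Tenure} satisfies the backdoor criterion.

Yes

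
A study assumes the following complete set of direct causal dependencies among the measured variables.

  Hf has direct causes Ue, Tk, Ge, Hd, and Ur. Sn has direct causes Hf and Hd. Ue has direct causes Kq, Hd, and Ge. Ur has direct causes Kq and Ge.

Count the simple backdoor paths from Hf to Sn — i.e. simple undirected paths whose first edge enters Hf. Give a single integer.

6

A backdoor path from Hf to Sn is any simple undirected path whose first edge points into Hf (i.e. leaves Hf via a parent).
Parents of Hf: {Ge, Hd, Tk, Ue, Ur}.
Enumerating:
  P1: Hf <- Ge -> Ue <- Hd -> Sn
  P2: Hf <- Ge -> Ur <- Kq -> Ue <- Hd -> Sn
  P3: Hf <- Hd -> Sn
  P4: Hf <- Ue <- Hd -> Sn
  P5: Hf <- Ur <- Ge -> Ue <- Hd -> Sn
  P6: Hf <- Ur <- Kq -> Ue <- Hd -> Sn
That exhausts the simple backdoor paths. Count: 6.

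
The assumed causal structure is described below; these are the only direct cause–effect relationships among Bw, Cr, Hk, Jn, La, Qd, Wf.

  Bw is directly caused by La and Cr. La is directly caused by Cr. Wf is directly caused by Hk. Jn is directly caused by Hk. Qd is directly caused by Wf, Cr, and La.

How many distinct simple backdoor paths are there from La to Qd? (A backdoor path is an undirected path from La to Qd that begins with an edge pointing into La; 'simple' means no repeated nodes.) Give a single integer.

A backdoor path from La to Qd is any simple undirected path whose first edge points into La (i.e. leaves La via a parent).
Parents of La: {Cr}.
Enumerating:
  P1: La <- Cr -> Qd
That exhausts the simple backdoor paths. Count: 1.

1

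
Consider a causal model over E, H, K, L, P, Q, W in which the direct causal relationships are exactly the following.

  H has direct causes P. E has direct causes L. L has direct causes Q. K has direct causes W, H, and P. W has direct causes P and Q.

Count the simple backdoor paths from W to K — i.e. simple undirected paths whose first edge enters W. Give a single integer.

A backdoor path from W to K is any simple undirected path whose first edge points into W (i.e. leaves W via a parent).
Parents of W: {P, Q}.
Enumerating:
  P1: W <- P -> H -> K
  P2: W <- P -> K
That exhausts the simple backdoor paths. Count: 2.

2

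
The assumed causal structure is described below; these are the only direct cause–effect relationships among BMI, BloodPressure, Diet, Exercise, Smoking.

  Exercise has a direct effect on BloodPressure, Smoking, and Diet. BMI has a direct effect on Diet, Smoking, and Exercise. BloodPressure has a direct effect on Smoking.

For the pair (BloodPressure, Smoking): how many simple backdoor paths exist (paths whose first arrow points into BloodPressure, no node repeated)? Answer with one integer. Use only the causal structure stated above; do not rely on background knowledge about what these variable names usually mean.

A backdoor path from BloodPressure to Smoking is any simple undirected path whose first edge points into BloodPressure (i.e. leaves BloodPressure via a parent).
Parents of BloodPressure: {Exercise}.
Enumerating:
  P1: BloodPressure <- Exercise <- BMI -> Smoking
  P2: BloodPressure <- Exercise -> Diet <- BMI -> Smoking
  P3: BloodPressure <- Exercise -> Smoking
That exhausts the simple backdoor paths. Count: 3.

3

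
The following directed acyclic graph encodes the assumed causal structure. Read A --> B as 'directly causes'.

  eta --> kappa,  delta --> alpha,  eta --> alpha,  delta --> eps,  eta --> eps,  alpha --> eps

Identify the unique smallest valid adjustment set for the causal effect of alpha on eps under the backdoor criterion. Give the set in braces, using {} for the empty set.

{delta, eta}

Variables eligible for adjustment (non-descendants of alpha, excluding alpha and eps): {delta, eta, kappa}.
Backdoor paths from alpha to eps:
  P1: alpha <- delta -> eps
  P2: alpha <- eta -> eps
The empty set is not sufficient: P1 (alpha <- delta -> eps) has no collider blocking it and no conditioned non-collider, so it is open.
Try {delta, eta}:
  P1: blocked at fork node delta ∈ conditioning set.
  P2: blocked at fork node eta ∈ conditioning set.
{delta, eta} contains no descendant of alpha and blocks every backdoor path.
Every element of {delta, eta} is needed (dropping delta leaves P1 open; dropping eta leaves P2 open), so no proper subset is valid.
Among all size-2 subsets of the eligible variables, only {delta, eta} blocks every backdoor path, so it is the unique smallest valid adjustment set.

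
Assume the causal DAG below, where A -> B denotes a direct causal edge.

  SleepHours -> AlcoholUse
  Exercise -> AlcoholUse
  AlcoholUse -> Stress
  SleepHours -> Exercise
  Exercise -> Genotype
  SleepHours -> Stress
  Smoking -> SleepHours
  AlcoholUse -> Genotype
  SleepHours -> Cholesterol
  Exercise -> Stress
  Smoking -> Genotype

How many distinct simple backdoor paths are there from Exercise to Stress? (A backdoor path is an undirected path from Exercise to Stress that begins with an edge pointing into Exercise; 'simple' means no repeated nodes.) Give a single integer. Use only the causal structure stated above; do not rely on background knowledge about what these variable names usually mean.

3

A backdoor path from Exercise to Stress is any simple undirected path whose first edge points into Exercise (i.e. leaves Exercise via a parent).
Parents of Exercise: {SleepHours}.
Enumerating:
  P1: Exercise <- SleepHours <- Smoking -> Genotype <- AlcoholUse -> Stress
  P2: Exercise <- SleepHours -> AlcoholUse -> Stress
  P3: Exercise <- SleepHours -> Stress
That exhausts the simple backdoor paths. Count: 3.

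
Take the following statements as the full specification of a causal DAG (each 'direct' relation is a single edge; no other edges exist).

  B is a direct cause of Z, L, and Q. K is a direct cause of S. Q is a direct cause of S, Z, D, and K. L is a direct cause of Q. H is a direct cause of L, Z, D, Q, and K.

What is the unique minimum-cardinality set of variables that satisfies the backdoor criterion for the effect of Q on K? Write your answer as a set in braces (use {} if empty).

Variables eligible for adjustment (non-descendants of Q, excluding Q and K): {B, H, L}.
Backdoor paths from Q to K:
  P1: Q <- H -> K
  P2: Q <- B -> L <- H -> K
  P3: Q <- B -> Z <- H -> K
  P4: Q <- L <- H -> K
  P5: Q <- L <- B -> Z <- H -> K
The empty set is not sufficient: P1 (Q <- H -> K) has no collider blocking it and no conditioned non-collider, so it is open.
Try {H}:
  P1: blocked at fork node H ∈ conditioning set.
  P2: blocked at collider L (neither it nor any descendant is in the conditioning set).
  P3: blocked at collider Z (neither it nor any descendant is in the conditioning set).
  P4: blocked at fork node H ∈ conditioning set.
  P5: blocked at collider Z (neither it nor any descendant is in the conditioning set).
{H} contains no descendant of Q and blocks every backdoor path.
No other singleton works — e.g. {B} leaves P1 open — so {H} is the unique smallest valid adjustment set.

{H}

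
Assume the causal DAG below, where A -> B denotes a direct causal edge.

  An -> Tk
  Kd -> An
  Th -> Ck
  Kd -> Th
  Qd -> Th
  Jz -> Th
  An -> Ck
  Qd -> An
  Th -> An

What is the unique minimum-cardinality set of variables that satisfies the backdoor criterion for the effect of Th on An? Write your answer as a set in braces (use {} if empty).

{Kd, Qd}

Variables eligible for adjustment (non-descendants of Th, excluding Th and An): {Jz, Kd, Qd}.
Backdoor paths from Th to An:
  P1: Th <- Qd -> An
  P2: Th <- Kd -> An
The empty set is not sufficient: P1 (Th <- Qd -> An) has no collider blocking it and no conditioned non-collider, so it is open.
Try {Kd, Qd}:
  P1: blocked at fork node Qd ∈ conditioning set.
  P2: blocked at fork node Kd ∈ conditioning set.
{Kd, Qd} contains no descendant of Th and blocks every backdoor path.
Every element of {Kd, Qd} is needed (dropping Kd leaves P2 open; dropping Qd leaves P1 open), so no proper subset is valid.
Among all size-2 subsets of the eligible variables, only {Kd, Qd} blocks every backdoor path, so it is the unique smallest valid adjustment set.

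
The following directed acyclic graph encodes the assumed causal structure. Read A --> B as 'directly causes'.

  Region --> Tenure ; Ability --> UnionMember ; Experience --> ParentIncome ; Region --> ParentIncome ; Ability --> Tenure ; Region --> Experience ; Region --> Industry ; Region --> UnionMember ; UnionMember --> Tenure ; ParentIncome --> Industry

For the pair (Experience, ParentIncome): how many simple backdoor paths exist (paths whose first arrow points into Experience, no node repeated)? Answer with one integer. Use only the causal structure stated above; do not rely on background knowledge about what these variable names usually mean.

2

A backdoor path from Experience to ParentIncome is any simple undirected path whose first edge points into Experience (i.e. leaves Experience via a parent).
Parents of Experience: {Region}.
Enumerating:
  P1: Experience <- Region -> ParentIncome
  P2: Experience <- Region -> Industry <- ParentIncome
That exhausts the simple backdoor paths. Count: 2.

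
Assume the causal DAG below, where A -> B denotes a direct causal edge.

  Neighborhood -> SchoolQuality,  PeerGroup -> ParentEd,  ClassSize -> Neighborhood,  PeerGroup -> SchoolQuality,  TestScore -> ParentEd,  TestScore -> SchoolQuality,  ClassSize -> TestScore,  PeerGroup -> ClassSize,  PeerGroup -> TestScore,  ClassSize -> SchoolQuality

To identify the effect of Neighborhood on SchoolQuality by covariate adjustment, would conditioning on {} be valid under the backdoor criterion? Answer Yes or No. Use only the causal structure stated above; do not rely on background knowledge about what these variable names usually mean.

No

Backdoor paths from Neighborhood to SchoolQuality (paths whose first edge points into Neighborhood):
  P1: Neighborhood <- ClassSize <- PeerGroup -> TestScore -> SchoolQuality
  P2: Neighborhood <- ClassSize <- PeerGroup -> SchoolQuality
  P3: Neighborhood <- ClassSize <- PeerGroup -> ParentEd <- TestScore -> SchoolQuality
  P4: Neighborhood <- ClassSize -> TestScore <- PeerGroup -> SchoolQuality
  P5: Neighborhood <- ClassSize -> TestScore -> SchoolQuality
  P6: Neighborhood <- ClassSize -> TestScore -> ParentEd <- PeerGroup -> SchoolQuality
  P7: Neighborhood <- ClassSize -> SchoolQuality
Condition 1 (no descendant of Neighborhood in the set): holds — descendants of Neighborhood are {SchoolQuality}; none are in {}.
Condition 2 (every backdoor path blocked by {}):
  P1: open — no interior node is in the conditioning set.
  P2: open — no interior node is in the conditioning set.
  P3: blocked at collider ParentEd (neither it nor any descendant is in the conditioning set).
  P4: blocked at collider TestScore (neither it nor any descendant is in the conditioning set).
  P5: open — no interior node is in the conditioning set.
  P6: blocked at collider ParentEd (neither it nor any descendant is in the conditioning set).
  P7: open — no interior node is in the conditioning set.
{} does not satisfy the backdoor criterion.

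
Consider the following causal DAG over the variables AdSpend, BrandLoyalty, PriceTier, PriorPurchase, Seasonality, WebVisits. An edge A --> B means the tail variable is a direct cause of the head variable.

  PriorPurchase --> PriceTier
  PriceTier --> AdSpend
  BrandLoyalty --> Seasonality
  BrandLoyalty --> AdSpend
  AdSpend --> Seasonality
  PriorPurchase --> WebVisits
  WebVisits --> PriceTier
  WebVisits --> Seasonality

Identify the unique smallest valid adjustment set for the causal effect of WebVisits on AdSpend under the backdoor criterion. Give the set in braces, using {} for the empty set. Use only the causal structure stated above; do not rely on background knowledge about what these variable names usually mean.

{PriorPurchase}

Variables eligible for adjustment (non-descendants of WebVisits, excluding WebVisits and AdSpend): {BrandLoyalty, PriorPurchase}.
Backdoor paths from WebVisits to AdSpend:
  P1: WebVisits <- PriorPurchase -> PriceTier -> AdSpend
The empty set is not sufficient: P1 (WebVisits <- PriorPurchase -> PriceTier -> AdSpend) has no collider blocking it and no conditioned non-collider, so it is open.
Try {PriorPurchase}:
  P1: blocked at fork node PriorPurchase ∈ conditioning set.
{PriorPurchase} contains no descendant of WebVisits and blocks every backdoor path.
No other singleton works — e.g. {BrandLoyalty} leaves P1 open — so {PriorPurchase} is the unique smallest valid adjustment set.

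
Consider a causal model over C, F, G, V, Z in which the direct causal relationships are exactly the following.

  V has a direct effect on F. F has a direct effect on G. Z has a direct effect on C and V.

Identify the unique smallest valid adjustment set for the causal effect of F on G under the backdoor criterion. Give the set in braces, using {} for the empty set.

{}

Variables eligible for adjustment (non-descendants of F, excluding F and G): {C, V, Z}.
Backdoor paths from F to G:
  (none)
With no backdoor paths the empty set already satisfies the criterion, and it is trivially minimal.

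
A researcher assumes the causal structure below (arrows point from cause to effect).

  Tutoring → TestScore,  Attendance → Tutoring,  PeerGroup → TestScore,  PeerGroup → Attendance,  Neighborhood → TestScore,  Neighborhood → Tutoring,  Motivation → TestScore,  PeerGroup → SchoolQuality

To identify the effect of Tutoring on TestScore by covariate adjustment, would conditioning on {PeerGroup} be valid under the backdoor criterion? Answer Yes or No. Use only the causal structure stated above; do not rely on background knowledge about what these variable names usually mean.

No

Backdoor paths from Tutoring to TestScore (paths whose first edge points into Tutoring):
  P1: Tutoring <- Neighborhood -> TestScore
  P2: Tutoring <- Attendance <- PeerGroup -> TestScore
Condition 1 (no descendant of Tutoring in the set): holds — descendants of Tutoring are {TestScore}; none are in {PeerGroup}.
Condition 2 (every backdoor path blocked by {PeerGroup}):
  P1: open — no interior node is in the conditioning set.
  P2: blocked at fork node PeerGroup ∈ conditioning set.
{PeerGroup} does not satisfy the backdoor criterion.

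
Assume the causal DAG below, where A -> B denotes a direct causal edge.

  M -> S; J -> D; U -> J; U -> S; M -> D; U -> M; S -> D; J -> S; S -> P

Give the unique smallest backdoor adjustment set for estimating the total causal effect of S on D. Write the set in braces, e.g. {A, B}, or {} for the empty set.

Variables eligible for adjustment (non-descendants of S, excluding S and D): {J, M, U}.
Backdoor paths from S to D:
  P1: S <- U -> J -> D
  P2: S <- U -> M -> D
  P3: S <- J <- U -> M -> D
  P4: S <- J -> D
  P5: S <- M <- U -> J -> D
  P6: S <- M -> D
The empty set is not sufficient: P1 (S <- U -> J -> D) has no collider blocking it and no conditioned non-collider, so it is open.
Try {J, M}:
  P1: blocked at chain node J ∈ conditioning set.
  P2: blocked at chain node M ∈ conditioning set.
  P3: blocked at chain node J ∈ conditioning set.
  P4: blocked at fork node J ∈ conditioning set.
  P5: blocked at chain node M ∈ conditioning set.
  P6: blocked at fork node M ∈ conditioning set.
{J, M} contains no descendant of S and blocks every backdoor path.
Every element of {J, M} is needed (dropping J leaves P1 open; dropping M leaves P2 open), so no proper subset is valid.
Among all size-2 subsets of the eligible variables, only {J, M} blocks every backdoor path, so it is the unique smallest valid adjustment set.

{J, M}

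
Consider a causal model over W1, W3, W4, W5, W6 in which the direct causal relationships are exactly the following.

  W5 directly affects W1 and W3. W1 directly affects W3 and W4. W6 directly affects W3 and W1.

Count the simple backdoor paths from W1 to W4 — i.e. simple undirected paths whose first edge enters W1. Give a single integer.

0

A backdoor path from W1 to W4 is any simple undirected path whose first edge points into W1 (i.e. leaves W1 via a parent).
Parents of W1: {W5, W6}.
No simple path from any parent of W1 reaches W4 without revisiting W1, so there are no backdoor paths.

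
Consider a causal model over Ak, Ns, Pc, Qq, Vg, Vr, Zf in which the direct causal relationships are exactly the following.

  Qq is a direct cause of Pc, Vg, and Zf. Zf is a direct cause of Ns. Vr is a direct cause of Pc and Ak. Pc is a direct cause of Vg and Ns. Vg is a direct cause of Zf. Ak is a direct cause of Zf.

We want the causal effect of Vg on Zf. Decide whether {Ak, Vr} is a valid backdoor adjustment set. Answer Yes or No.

No

Backdoor paths from Vg to Zf (paths whose first edge points into Vg):
  P1: Vg <- Qq -> Pc <- Vr -> Ak -> Zf
  P2: Vg <- Qq -> Pc -> Ns <- Zf
  P3: Vg <- Qq -> Zf
  P4: Vg <- Pc <- Qq -> Zf
  P5: Vg <- Pc <- Vr -> Ak -> Zf
  P6: Vg <- Pc -> Ns <- Zf
Condition 1 (no descendant of Vg in the set): holds — descendants of Vg are {Ns, Zf}; none are in {Ak, Vr}.
Condition 2 (every backdoor path blocked by {Ak, Vr}):
  P1: blocked at collider Pc (neither it nor any descendant is in the conditioning set).
  P2: blocked at collider Ns (neither it nor any descendant is in the conditioning set).
  P3: open — no interior node is in the conditioning set.
  P4: open — no interior node is in the conditioning set.
  P5: blocked at fork node Vr ∈ conditioning set.
  P6: blocked at collider Ns (neither it nor any descendant is in the conditioning set).
{Ak, Vr} does not satisfy the backdoor criterion.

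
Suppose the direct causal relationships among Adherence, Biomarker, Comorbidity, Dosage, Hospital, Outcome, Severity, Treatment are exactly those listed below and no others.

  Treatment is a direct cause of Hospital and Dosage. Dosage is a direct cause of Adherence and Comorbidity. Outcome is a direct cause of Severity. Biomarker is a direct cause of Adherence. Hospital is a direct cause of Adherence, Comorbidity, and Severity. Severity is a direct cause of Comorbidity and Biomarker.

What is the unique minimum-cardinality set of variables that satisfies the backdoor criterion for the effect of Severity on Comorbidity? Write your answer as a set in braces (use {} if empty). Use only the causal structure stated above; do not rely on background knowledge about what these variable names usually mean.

{Hospital}

Variables eligible for adjustment (non-descendants of Severity, excluding Severity and Comorbidity): {Dosage, Hospital, Outcome, Treatment}.
Backdoor paths from Severity to Comorbidity:
  P1: Severity <- Hospital <- Treatment -> Dosage -> Comorbidity
  P2: Severity <- Hospital -> Comorbidity
  P3: Severity <- Hospital -> Adherence <- Dosage -> Comorbidity
The empty set is not sufficient: P1 (Severity <- Hospital <- Treatment -> Dosage -> Comorbidity) has no collider blocking it and no conditioned non-collider, so it is open.
Try {Hospital}:
  P1: blocked at chain node Hospital ∈ conditioning set.
  P2: blocked at fork node Hospital ∈ conditioning set.
  P3: blocked at fork node Hospital ∈ conditioning set.
{Hospital} contains no descendant of Severity and blocks every backdoor path.
No other singleton works — e.g. {Treatment} leaves P2 open — so {Hospital} is the unique smallest valid adjustment set.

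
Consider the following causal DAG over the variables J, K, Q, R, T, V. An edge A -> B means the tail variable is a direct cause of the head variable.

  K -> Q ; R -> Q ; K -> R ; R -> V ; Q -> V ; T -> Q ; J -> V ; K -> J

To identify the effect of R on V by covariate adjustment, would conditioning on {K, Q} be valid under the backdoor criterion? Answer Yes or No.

No

Backdoor paths from R to V (paths whose first edge points into R):
  P1: R <- K -> J -> V
  P2: R <- K -> Q -> V
Condition 1 (no descendant of R in the set): FAILS — Q is a descendant of R.
Condition 2 (every backdoor path blocked by {K, Q}):
  P1: blocked at fork node K ∈ conditioning set.
  P2: blocked at fork node K ∈ conditioning set.
{K, Q} does not satisfy the backdoor criterion.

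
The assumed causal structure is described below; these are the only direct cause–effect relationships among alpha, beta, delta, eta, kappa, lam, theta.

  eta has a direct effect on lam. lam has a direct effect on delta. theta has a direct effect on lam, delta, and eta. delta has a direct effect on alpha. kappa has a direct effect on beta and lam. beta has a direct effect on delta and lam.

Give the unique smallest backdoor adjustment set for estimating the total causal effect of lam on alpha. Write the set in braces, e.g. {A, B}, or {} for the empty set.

Variables eligible for adjustment (non-descendants of lam, excluding lam and alpha): {beta, eta, kappa, theta}.
Backdoor paths from lam to alpha:
  P1: lam <- theta -> delta -> alpha
  P2: lam <- kappa -> beta -> delta -> alpha
  P3: lam <- eta <- theta -> delta -> alpha
  P4: lam <- beta -> delta -> alpha
The empty set is not sufficient: P1 (lam <- theta -> delta -> alpha) has no collider blocking it and no conditioned non-collider, so it is open.
Try {beta, theta}:
  P1: blocked at fork node theta ∈ conditioning set.
  P2: blocked at chain node beta ∈ conditioning set.
  P3: blocked at fork node theta ∈ conditioning set.
  P4: blocked at fork node beta ∈ conditioning set.
{beta, theta} contains no descendant of lam and blocks every backdoor path.
Every element of {beta, theta} is needed (dropping beta leaves P2 open; dropping theta leaves P1 open), so no proper subset is valid.
Among all size-2 subsets of the eligible variables, only {beta, theta} blocks every backdoor path, so it is the unique smallest valid adjustment set.

{beta, theta}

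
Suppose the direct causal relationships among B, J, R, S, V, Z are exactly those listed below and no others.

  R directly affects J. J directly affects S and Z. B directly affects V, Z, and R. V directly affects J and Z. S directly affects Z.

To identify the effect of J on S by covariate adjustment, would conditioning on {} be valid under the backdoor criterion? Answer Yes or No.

Yes

Backdoor paths from J to S (paths whose first edge points into J):
  P1: J <- R <- B -> V -> Z <- S
  P2: J <- R <- B -> Z <- S
  P3: J <- V <- B -> Z <- S
  P4: J <- V -> Z <- S
Condition 1 (no descendant of J in the set): holds — descendants of J are {S, Z}; none are in {}.
Condition 2 (every backdoor path blocked by {}):
  P1: blocked at collider Z (neither it nor any descendant is in the conditioning set).
  P2: blocked at collider Z (neither it nor any descendant is in the conditioning set).
  P3: blocked at collider Z (neither it nor any descendant is in the conditioning set).
  P4: blocked at collider Z (neither it nor any descendant is in the conditioning set).
{} satisfies the backdoor criterion.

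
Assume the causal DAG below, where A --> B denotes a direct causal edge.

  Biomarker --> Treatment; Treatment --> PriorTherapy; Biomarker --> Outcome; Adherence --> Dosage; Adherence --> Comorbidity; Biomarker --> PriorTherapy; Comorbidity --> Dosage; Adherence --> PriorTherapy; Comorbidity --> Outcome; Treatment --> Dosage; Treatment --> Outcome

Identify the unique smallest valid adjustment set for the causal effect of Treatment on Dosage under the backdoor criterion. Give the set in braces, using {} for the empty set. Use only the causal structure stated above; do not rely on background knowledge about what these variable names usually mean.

{}

Variables eligible for adjustment (non-descendants of Treatment, excluding Treatment and Dosage): {Adherence, Biomarker, Comorbidity}.
Backdoor paths from Treatment to Dosage:
  P1: Treatment <- Biomarker -> PriorTherapy <- Adherence -> Comorbidity -> Dosage
  P2: Treatment <- Biomarker -> PriorTherapy <- Adherence -> Dosage
  P3: Treatment <- Biomarker -> Outcome <- Comorbidity <- Adherence -> Dosage
  P4: Treatment <- Biomarker -> Outcome <- Comorbidity -> Dosage
Each backdoor path contains an unconditioned collider, so every path is already blocked with the empty conditioning set:
  P1: blocked at collider PriorTherapy (neither it nor any descendant is in the conditioning set).
  P2: blocked at collider PriorTherapy (neither it nor any descendant is in the conditioning set).
  P3: blocked at collider Outcome (neither it nor any descendant is in the conditioning set).
  P4: blocked at collider Outcome (neither it nor any descendant is in the conditioning set).
The empty set is therefore the unique smallest valid set.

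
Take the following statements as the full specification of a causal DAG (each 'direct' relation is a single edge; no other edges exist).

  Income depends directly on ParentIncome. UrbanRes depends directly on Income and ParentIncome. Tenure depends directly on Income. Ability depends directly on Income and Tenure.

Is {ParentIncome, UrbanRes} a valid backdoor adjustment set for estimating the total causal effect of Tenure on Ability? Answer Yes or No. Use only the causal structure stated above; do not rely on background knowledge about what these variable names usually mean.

No

Backdoor paths from Tenure to Ability (paths whose first edge points into Tenure):
  P1: Tenure <- Income -> Ability
Condition 1 (no descendant of Tenure in the set): holds — descendants of Tenure are {Ability}; none are in {ParentIncome, UrbanRes}.
Condition 2 (every backdoor path blocked by {ParentIncome, UrbanRes}):
  P1: open — no interior node is in the conditioning set.
{ParentIncome, UrbanRes} does not satisfy the backdoor criterion.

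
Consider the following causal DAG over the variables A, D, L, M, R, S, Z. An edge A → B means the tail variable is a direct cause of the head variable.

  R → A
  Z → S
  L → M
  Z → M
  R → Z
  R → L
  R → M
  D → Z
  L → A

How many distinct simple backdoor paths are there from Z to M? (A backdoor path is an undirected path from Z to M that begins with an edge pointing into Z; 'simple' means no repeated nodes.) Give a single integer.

3

A backdoor path from Z to M is any simple undirected path whose first edge points into Z (i.e. leaves Z via a parent).
Parents of Z: {D, R}.
Enumerating:
  P1: Z <- R -> L -> M
  P2: Z <- R -> A <- L -> M
  P3: Z <- R -> M
That exhausts the simple backdoor paths. Count: 3.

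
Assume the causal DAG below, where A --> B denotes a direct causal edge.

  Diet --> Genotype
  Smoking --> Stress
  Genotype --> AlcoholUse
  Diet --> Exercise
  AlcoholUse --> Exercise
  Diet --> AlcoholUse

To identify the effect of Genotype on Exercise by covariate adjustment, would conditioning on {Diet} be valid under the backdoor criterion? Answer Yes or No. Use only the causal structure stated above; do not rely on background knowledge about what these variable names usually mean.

Backdoor paths from Genotype to Exercise (paths whose first edge points into Genotype):
  P1: Genotype <- Diet -> AlcoholUse -> Exercise
  P2: Genotype <- Diet -> Exercise
Condition 1 (no descendant of Genotype in the set): holds — descendants of Genotype are {AlcoholUse, Exercise}; none are in {Diet}.
Condition 2 (every backdoor path blocked by {Diet}):
  P1: blocked at fork node Diet ∈ conditioning set.
  P2: blocked at fork node Diet ∈ conditioning set.
{Diet} satisfies the backdoor criterion.

Yes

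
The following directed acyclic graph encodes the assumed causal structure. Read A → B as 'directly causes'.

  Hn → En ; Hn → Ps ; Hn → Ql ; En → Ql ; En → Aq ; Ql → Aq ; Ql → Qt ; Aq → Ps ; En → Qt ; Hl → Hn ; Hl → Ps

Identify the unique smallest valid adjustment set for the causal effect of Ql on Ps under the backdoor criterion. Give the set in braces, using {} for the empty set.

{En, Hn}

Variables eligible for adjustment (non-descendants of Ql, excluding Ql and Ps): {En, Hl, Hn}.
Backdoor paths from Ql to Ps:
  P1: Ql <- Hn <- Hl -> Ps
  P2: Ql <- Hn -> En -> Aq -> Ps
  P3: Ql <- Hn -> Ps
  P4: Ql <- En <- Hn <- Hl -> Ps
  P5: Ql <- En <- Hn -> Ps
  P6: Ql <- En -> Aq -> Ps
The empty set is not sufficient: P1 (Ql <- Hn <- Hl -> Ps) has no collider blocking it and no conditioned non-collider, so it is open.
Try {En, Hn}:
  P1: blocked at chain node Hn ∈ conditioning set.
  P2: blocked at fork node Hn ∈ conditioning set.
  P3: blocked at fork node Hn ∈ conditioning set.
  P4: blocked at chain node En ∈ conditioning set.
  P5: blocked at chain node En ∈ conditioning set.
  P6: blocked at fork node En ∈ conditioning set.
{En, Hn} contains no descendant of Ql and blocks every backdoor path.
Every element of {En, Hn} is needed (dropping En leaves P6 open; dropping Hn leaves P1 open), so no proper subset is valid.
Among all size-2 subsets of the eligible variables, only {En, Hn} blocks every backdoor path, so it is the unique smallest valid adjustment set.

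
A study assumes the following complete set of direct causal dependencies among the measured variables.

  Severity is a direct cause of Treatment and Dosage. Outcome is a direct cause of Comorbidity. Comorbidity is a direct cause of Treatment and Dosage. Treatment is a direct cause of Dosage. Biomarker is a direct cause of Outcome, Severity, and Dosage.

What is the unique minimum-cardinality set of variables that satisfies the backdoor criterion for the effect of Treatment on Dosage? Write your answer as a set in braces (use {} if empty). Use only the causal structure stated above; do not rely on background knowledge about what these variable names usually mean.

Variables eligible for adjustment (non-descendants of Treatment, excluding Treatment and Dosage): {Biomarker, Comorbidity, Outcome, Severity}.
Backdoor paths from Treatment to Dosage:
  P1: Treatment <- Comorbidity <- Outcome <- Biomarker -> Severity -> Dosage
  P2: Treatment <- Comorbidity <- Outcome <- Biomarker -> Dosage
  P3: Treatment <- Comorbidity -> Dosage
  P4: Treatment <- Severity <- Biomarker -> Outcome -> Comorbidity -> Dosage
  P5: Treatment <- Severity <- Biomarker -> Dosage
  P6: Treatment <- Severity -> Dosage
The empty set is not sufficient: P1 (Treatment <- Comorbidity <- Outcome <- Biomarker -> Severity -> Dosage) has no collider blocking it and no conditioned non-collider, so it is open.
Try {Comorbidity, Severity}:
  P1: blocked at chain node Comorbidity ∈ conditioning set.
  P2: blocked at chain node Comorbidity ∈ conditioning set.
  P3: blocked at fork node Comorbidity ∈ conditioning set.
  P4: blocked at chain node Severity ∈ conditioning set.
  P5: blocked at chain node Severity ∈ conditioning set.
  P6: blocked at fork node Severity ∈ conditioning set.
{Comorbidity, Severity} contains no descendant of Treatment and blocks every backdoor path.
Every element of {Comorbidity, Severity} is needed (dropping Comorbidity leaves P2 open; dropping Severity leaves P5 open), so no proper subset is valid.
Among all size-2 subsets of the eligible variables, only {Comorbidity, Severity} blocks every backdoor path, so it is the unique smallest valid adjustment set.

{Comorbidity, Severity}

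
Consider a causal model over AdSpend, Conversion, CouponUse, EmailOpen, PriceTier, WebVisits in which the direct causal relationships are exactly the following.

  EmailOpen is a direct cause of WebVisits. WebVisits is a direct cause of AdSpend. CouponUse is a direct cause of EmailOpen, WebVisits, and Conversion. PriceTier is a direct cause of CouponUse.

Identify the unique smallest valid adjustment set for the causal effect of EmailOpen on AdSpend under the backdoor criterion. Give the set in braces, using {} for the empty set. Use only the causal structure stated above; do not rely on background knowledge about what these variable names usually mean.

{CouponUse}

Variables eligible for adjustment (non-descendants of EmailOpen, excluding EmailOpen and AdSpend): {Conversion, CouponUse, PriceTier}.
Backdoor paths from EmailOpen to AdSpend:
  P1: EmailOpen <- CouponUse -> WebVisits -> AdSpend
The empty set is not sufficient: P1 (EmailOpen <- CouponUse -> WebVisits -> AdSpend) has no collider blocking it and no conditioned non-collider, so it is open.
Try {CouponUse}:
  P1: blocked at fork node CouponUse ∈ conditioning set.
{CouponUse} contains no descendant of EmailOpen and blocks every backdoor path.
No other singleton works — e.g. {PriceTier} leaves P1 open — so {CouponUse} is the unique smallest valid adjustment set.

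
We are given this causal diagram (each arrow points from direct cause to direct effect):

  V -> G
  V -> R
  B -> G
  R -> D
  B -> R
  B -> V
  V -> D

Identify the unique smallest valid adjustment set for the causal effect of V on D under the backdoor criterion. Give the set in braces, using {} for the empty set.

{B}

Variables eligible for adjustment (non-descendants of V, excluding V and D): {B}.
Backdoor paths from V to D:
  P1: V <- B -> R -> D
The empty set is not sufficient: P1 (V <- B -> R -> D) has no collider blocking it and no conditioned non-collider, so it is open.
Try {B}:
  P1: blocked at fork node B ∈ conditioning set.
{B} contains no descendant of V and blocks every backdoor path.
{B} is the unique smallest valid adjustment set.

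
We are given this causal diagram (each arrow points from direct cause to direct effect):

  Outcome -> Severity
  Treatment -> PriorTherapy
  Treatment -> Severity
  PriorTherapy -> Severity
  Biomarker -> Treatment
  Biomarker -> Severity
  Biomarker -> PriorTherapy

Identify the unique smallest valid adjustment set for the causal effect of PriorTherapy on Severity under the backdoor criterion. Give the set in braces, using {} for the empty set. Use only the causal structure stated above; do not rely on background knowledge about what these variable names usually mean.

Variables eligible for adjustment (non-descendants of PriorTherapy, excluding PriorTherapy and Severity): {Biomarker, Outcome, Treatment}.
Backdoor paths from PriorTherapy to Severity:
  P1: PriorTherapy <- Biomarker -> Treatment -> Severity
  P2: PriorTherapy <- Biomarker -> Severity
  P3: PriorTherapy <- Treatment <- Biomarker -> Severity
  P4: PriorTherapy <- Treatment -> Severity
The empty set is not sufficient: P1 (PriorTherapy <- Biomarker -> Treatment -> Severity) has no collider blocking it and no conditioned non-collider, so it is open.
Try {Biomarker, Treatment}:
  P1: blocked at fork node Biomarker ∈ conditioning set.
  P2: blocked at fork node Biomarker ∈ conditioning set.
  P3: blocked at chain node Treatment ∈ conditioning set.
  P4: blocked at fork node Treatment ∈ conditioning set.
{Biomarker, Treatment} contains no descendant of PriorTherapy and blocks every backdoor path.
Every element of {Biomarker, Treatment} is needed (dropping Biomarker leaves P2 open; dropping Treatment leaves P4 open), so no proper subset is valid.
Among all size-2 subsets of the eligible variables, only {Biomarker, Treatment} blocks every backdoor path, so it is the unique smallest valid adjustment set.

{Biomarker, Treatment}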